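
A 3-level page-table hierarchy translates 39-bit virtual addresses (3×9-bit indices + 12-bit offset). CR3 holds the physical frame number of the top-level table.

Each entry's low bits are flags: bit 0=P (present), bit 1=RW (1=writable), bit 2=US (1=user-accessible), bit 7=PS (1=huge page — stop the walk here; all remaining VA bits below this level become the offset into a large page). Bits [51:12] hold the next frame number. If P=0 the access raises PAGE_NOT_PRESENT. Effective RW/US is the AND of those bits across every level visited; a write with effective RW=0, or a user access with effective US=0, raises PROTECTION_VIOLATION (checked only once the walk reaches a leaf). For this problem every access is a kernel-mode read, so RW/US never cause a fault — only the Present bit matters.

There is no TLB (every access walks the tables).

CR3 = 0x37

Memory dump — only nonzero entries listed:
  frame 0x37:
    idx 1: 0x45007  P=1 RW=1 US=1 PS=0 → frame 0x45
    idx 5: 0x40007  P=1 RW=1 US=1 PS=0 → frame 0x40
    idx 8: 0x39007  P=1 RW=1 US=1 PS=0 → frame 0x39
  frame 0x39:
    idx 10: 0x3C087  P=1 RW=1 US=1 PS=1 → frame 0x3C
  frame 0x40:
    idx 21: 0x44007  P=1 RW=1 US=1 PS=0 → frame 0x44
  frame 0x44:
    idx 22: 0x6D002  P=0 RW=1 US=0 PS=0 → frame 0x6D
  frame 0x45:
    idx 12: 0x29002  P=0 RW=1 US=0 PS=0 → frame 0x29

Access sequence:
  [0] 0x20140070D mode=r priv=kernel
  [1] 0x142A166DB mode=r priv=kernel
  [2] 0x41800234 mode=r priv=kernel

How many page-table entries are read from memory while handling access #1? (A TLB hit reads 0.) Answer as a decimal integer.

Trace:
#0 VA=0x20140070D (r,kernel):
  L0: frame=0x37 idx=8 entry=0x39007 [P=1 RW=1 US=1 PS=0]
  L1: frame=0x39 idx=10 entry=0x3C087 [P=1 RW=1 US=1 PS=1]
  ⇒ phys 0x3C70D (huge @L1)  [2 reads]
#1 VA=0x142A166DB (r,kernel):
  L0: frame=0x37 idx=5 entry=0x40007 [P=1 RW=1 US=1 PS=0]
  L1: frame=0x40 idx=21 entry=0x44007 [P=1 RW=1 US=1 PS=0]
  L2: frame=0x44 idx=22 entry=0x6D002 [P=0 RW=1 US=0 PS=0]
  → PAGE_NOT_PRESENT  (3 entries read)
#2 VA=0x41800234 (r,kernel):
  L0: frame=0x37 idx=1 entry=0x45007 [P=1 RW=1 US=1 PS=0]
  L1: frame=0x45 idx=12 entry=0x29002 [P=0 RW=1 US=0 PS=0]
  → PAGE_NOT_PRESENT  (2 entries read)

Entries read for #1: 3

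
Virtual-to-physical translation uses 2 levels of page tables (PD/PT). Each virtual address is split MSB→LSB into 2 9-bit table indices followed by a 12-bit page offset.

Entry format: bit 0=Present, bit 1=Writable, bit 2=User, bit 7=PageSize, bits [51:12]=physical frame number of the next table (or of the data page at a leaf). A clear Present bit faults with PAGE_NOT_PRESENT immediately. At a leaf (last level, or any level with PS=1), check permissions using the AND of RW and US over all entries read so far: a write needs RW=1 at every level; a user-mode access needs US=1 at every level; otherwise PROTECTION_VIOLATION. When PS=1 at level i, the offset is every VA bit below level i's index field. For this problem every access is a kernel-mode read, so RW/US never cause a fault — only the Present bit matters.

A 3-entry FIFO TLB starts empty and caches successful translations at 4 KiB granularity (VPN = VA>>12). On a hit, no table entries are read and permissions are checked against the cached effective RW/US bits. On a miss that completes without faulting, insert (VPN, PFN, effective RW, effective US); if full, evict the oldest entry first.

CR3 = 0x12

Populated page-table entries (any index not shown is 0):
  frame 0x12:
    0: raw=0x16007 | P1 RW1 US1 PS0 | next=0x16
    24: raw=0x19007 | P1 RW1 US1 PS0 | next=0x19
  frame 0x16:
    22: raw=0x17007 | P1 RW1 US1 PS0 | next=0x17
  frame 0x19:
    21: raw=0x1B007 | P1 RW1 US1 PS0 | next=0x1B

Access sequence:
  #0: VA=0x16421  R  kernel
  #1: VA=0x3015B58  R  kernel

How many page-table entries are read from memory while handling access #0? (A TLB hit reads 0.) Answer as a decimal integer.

Walk each access:
#0 VA=0x16421 (r,kernel):
  L0 @0x12[0] → 0x16007  P=1,RW=1,US=1,PS=0
  L1 @0x16[22] → 0x17007  P=1,RW=1,US=1,PS=0
  ✓ 0x17421  — 2 lookups
#1 VA=0x3015B58 (r,kernel):
  L0 @0x12[24] → 0x19007  P=1,RW=1,US=1,PS=0
  L1 @0x19[21] → 0x1B007  P=1,RW=1,US=1,PS=0
  ✓ 0x1BB58  — 2 lookups

Entries read for #0: 2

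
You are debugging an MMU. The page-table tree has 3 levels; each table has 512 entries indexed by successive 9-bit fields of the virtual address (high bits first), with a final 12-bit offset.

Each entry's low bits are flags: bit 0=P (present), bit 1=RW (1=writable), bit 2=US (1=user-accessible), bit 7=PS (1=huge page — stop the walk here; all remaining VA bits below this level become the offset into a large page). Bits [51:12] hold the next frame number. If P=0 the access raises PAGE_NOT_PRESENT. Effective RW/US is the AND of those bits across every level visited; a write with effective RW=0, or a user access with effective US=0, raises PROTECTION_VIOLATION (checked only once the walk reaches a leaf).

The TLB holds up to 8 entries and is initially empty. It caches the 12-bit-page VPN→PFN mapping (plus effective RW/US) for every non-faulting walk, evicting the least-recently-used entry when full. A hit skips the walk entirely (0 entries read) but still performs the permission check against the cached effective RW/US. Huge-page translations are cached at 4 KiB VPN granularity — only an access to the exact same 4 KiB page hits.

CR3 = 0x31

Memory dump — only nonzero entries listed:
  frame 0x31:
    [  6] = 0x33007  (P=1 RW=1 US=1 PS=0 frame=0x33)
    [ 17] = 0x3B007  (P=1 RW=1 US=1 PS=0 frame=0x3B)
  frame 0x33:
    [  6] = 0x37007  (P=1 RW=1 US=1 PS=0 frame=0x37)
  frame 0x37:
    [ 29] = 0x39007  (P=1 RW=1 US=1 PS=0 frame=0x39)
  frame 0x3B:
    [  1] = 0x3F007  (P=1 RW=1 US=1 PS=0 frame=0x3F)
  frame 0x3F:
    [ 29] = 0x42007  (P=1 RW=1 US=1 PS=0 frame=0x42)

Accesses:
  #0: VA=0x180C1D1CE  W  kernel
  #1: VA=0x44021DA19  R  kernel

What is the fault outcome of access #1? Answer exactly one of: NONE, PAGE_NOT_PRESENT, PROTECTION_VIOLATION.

Trace:
#0 VA=0x180C1D1CE (w,kernel):
  L0 @0x31[6] → 0x33007  P=1,RW=1,US=1,PS=0
  L1 @0x33[6] → 0x37007  P=1,RW=1,US=1,PS=0
  L2 @0x37[29] → 0x39007  P=1,RW=1,US=1,PS=0
  ✓ 0x391CE  — 3 lookups
#1 VA=0x44021DA19 (r,kernel):
  L0 @0x31[17] → 0x3B007  P=1,RW=1,US=1,PS=0
  L1 @0x3B[1] → 0x3F007  P=1,RW=1,US=1,PS=0
  L2 @0x3F[29] → 0x42007  P=1,RW=1,US=1,PS=0
  ✓ 0x42A19  — 3 lookups

Access #1 fault: NONE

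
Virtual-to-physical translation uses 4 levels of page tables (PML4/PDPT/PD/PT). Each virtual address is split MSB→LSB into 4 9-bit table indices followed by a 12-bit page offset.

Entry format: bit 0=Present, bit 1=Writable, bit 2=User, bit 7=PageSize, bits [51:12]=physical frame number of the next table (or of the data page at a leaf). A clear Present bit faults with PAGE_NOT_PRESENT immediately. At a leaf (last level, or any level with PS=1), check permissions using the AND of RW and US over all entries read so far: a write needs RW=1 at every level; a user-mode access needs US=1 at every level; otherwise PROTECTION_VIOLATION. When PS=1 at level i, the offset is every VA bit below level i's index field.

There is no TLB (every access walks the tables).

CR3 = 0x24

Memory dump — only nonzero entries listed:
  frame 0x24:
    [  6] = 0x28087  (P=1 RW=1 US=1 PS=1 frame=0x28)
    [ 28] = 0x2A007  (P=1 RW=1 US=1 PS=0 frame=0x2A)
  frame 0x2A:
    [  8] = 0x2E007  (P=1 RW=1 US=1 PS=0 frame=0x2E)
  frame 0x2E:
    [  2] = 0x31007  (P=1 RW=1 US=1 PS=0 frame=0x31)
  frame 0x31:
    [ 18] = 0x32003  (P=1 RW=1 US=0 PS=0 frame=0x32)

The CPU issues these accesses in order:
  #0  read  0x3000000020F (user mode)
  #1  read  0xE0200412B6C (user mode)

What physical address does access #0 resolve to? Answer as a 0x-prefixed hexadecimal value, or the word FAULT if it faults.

Trace:
#0 VA=0x3000000020F (r,user):
  L0 @0x24[6] → 0x28087  P=1,RW=1,US=1,PS=1
  ✓ 0x2820F (huge @L0)  — 1 lookups
#1 VA=0xE0200412B6C (r,user):
  L0 @0x24[28] → 0x2A007  P=1,RW=1,US=1,PS=0
  L1 @0x2A[8] → 0x2E007  P=1,RW=1,US=1,PS=0
  L2 @0x2E[2] → 0x31007  P=1,RW=1,US=1,PS=0
  L3 @0x31[18] → 0x32003  P=1,RW=1,US=0,PS=0
  ⇒ fault: PROTECTION_VIOLATION  — 4 lookups

Access #0 PA: 0x2820F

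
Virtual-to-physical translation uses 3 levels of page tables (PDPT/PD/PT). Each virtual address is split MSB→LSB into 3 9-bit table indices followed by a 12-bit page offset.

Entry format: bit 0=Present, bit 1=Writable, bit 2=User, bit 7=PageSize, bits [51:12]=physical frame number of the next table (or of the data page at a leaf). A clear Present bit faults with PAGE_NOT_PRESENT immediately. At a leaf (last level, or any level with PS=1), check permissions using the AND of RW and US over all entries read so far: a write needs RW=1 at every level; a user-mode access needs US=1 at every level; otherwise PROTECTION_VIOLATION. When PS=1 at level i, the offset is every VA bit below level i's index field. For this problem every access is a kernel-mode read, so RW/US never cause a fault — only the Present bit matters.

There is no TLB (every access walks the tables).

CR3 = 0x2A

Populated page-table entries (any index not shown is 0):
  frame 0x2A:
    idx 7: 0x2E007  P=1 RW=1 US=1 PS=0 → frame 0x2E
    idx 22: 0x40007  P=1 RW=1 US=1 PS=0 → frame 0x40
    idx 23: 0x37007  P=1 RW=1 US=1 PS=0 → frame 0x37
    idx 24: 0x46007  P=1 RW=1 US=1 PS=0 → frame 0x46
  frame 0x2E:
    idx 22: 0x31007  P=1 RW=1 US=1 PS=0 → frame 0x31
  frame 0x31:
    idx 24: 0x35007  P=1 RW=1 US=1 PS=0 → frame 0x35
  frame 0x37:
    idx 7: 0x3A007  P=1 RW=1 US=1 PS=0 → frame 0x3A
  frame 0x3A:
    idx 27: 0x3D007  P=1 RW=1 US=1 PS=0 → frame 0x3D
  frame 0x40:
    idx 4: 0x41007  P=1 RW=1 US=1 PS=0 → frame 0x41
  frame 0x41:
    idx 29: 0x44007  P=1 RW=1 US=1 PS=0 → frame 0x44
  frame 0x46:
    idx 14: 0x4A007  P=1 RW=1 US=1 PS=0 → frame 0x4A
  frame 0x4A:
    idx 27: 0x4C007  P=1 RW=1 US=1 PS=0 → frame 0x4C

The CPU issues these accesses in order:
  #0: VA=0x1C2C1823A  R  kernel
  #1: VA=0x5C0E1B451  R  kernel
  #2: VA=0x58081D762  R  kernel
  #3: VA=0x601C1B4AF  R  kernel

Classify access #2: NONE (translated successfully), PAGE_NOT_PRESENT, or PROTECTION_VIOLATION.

Per-access translation:
#0 VA=0x1C2C1823A (r,kernel):
  [0] read 0x2A idx=7: raw=0x2E007 flags P=1 W=1 U=1 S=0
  [1] read 0x2E idx=22: raw=0x31007 flags P=1 W=1 U=1 S=0
  [2] read 0x31 idx=24: raw=0x35007 flags P=1 W=1 U=1 S=0
  ✓ 0x3523A  — 3 lookups
#1 VA=0x5C0E1B451 (r,kernel):
  [0] read 0x2A idx=23: raw=0x37007 flags P=1 W=1 U=1 S=0
  [1] read 0x37 idx=7: raw=0x3A007 flags P=1 W=1 U=1 S=0
  [2] read 0x3A idx=27: raw=0x3D007 flags P=1 W=1 U=1 S=0
  ✓ 0x3D451  — 3 lookups
#2 VA=0x58081D762 (r,kernel):
  [0] read 0x2A idx=22: raw=0x40007 flags P=1 W=1 U=1 S=0
  [1] read 0x40 idx=4: raw=0x41007 flags P=1 W=1 U=1 S=0
  [2] read 0x41 idx=29: raw=0x44007 flags P=1 W=1 U=1 S=0
  ✓ 0x44762  — 3 lookups
#3 VA=0x601C1B4AF (r,kernel):
  [0] read 0x2A idx=24: raw=0x46007 flags P=1 W=1 U=1 S=0
  [1] read 0x46 idx=14: raw=0x4A007 flags P=1 W=1 U=1 S=0
  [2] read 0x4A idx=27: raw=0x4C007 flags P=1 W=1 U=1 S=0
  ✓ 0x4C4AF  — 3 lookups

Access #2 fault: NONE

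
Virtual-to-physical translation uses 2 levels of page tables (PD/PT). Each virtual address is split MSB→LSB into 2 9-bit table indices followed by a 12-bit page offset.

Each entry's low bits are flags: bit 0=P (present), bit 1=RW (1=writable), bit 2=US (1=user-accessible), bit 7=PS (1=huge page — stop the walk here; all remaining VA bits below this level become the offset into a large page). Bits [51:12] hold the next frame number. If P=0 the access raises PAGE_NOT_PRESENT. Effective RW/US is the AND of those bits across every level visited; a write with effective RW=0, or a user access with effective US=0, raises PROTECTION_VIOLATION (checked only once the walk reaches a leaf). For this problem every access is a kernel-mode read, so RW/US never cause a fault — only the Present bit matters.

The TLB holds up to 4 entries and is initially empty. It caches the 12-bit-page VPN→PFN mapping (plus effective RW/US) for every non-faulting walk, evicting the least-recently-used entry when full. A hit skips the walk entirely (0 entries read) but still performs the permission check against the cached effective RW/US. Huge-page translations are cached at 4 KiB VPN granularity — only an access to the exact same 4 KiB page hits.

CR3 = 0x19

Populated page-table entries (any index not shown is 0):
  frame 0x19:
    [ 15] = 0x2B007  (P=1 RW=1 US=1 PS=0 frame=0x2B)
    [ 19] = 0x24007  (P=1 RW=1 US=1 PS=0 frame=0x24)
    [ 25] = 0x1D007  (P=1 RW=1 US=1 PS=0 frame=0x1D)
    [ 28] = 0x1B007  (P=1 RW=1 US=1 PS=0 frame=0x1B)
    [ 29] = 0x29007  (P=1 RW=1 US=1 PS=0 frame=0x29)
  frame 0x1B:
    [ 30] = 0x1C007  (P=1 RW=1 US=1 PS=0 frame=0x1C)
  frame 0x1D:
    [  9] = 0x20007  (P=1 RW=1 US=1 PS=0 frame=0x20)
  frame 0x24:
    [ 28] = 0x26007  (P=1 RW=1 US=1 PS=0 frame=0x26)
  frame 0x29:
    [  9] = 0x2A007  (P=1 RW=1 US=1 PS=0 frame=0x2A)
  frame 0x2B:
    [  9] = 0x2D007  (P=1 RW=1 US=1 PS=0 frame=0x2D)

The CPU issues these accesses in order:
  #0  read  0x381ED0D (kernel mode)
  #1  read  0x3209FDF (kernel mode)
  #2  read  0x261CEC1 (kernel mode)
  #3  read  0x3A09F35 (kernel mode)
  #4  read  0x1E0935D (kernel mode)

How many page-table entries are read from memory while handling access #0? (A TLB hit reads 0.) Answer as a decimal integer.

Per-access translation:
#0 VA=0x381ED0D (r,kernel):
  L0: frame=0x19 idx=28 entry=0x1B007 [P=1 RW=1 US=1 PS=0]
  L1: frame=0x1B idx=30 entry=0x1C007 [P=1 RW=1 US=1 PS=0]
  ⇒ phys 0x1CD0D  [2 reads]
#1 VA=0x3209FDF (r,kernel):
  L0: frame=0x19 idx=25 entry=0x1D007 [P=1 RW=1 US=1 PS=0]
  L1: frame=0x1D idx=9 entry=0x20007 [P=1 RW=1 US=1 PS=0]
  ⇒ phys 0x20FDF  [2 reads]
#2 VA=0x261CEC1 (r,kernel):
  L0: frame=0x19 idx=19 entry=0x24007 [P=1 RW=1 US=1 PS=0]
  L1: frame=0x24 idx=28 entry=0x26007 [P=1 RW=1 US=1 PS=0]
  ⇒ phys 0x26EC1  [2 reads]
#3 VA=0x3A09F35 (r,kernel):
  L0: frame=0x19 idx=29 entry=0x29007 [P=1 RW=1 US=1 PS=0]
  L1: frame=0x29 idx=9 entry=0x2A007 [P=1 RW=1 US=1 PS=0]
  ⇒ phys 0x2AF35  [2 reads]
#4 VA=0x1E0935D (r,kernel):
  L0: frame=0x19 idx=15 entry=0x2B007 [P=1 RW=1 US=1 PS=0]
  L1: frame=0x2B idx=9 entry=0x2D007 [P=1 RW=1 US=1 PS=0]
  ⇒ phys 0x2D35D  [2 reads]

Entries read for #0: 2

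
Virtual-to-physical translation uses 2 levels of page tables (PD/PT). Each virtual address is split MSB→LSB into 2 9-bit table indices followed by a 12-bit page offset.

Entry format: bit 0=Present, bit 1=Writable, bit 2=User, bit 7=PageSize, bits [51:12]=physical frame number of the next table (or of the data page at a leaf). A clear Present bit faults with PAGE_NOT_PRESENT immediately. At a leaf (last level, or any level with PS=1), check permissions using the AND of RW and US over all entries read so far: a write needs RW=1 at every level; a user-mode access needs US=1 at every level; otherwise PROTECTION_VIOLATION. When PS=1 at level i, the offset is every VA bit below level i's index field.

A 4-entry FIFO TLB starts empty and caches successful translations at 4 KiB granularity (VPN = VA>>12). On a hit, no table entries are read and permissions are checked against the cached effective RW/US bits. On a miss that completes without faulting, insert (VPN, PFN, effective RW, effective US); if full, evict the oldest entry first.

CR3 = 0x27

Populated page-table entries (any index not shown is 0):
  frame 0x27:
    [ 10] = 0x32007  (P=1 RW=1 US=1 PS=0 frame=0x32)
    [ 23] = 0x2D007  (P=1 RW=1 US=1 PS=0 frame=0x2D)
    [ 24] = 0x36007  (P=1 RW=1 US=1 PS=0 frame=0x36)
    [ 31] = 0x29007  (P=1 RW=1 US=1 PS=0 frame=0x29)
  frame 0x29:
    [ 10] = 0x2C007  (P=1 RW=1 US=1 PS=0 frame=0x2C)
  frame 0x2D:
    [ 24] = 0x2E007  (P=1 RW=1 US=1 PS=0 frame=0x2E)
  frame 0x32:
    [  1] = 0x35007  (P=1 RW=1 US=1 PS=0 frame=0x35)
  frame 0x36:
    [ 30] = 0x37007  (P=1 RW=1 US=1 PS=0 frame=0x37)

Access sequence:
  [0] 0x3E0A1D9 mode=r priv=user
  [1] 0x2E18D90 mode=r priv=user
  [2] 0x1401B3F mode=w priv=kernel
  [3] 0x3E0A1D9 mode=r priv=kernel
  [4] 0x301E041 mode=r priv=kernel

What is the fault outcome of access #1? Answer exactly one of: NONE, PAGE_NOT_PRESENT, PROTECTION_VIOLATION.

Trace:
#0 VA=0x3E0A1D9 (r,user):
  L0 @0x27[31] → 0x29007  P=1,RW=1,US=1,PS=0
  L1 @0x29[10] → 0x2C007  P=1,RW=1,US=1,PS=0
  ✓ 0x2C1D9  — 2 lookups
#1 VA=0x2E18D90 (r,user):
  L0 @0x27[23] → 0x2D007  P=1,RW=1,US=1,PS=0
  L1 @0x2D[24] → 0x2E007  P=1,RW=1,US=1,PS=0
  ✓ 0x2ED90  — 2 lookups
#2 VA=0x1401B3F (w,kernel):
  L0 @0x27[10] → 0x32007  P=1,RW=1,US=1,PS=0
  L1 @0x32[1] → 0x35007  P=1,RW=1,US=1,PS=0
  ✓ 0x35B3F  — 2 lookups
#3 VA=0x3E0A1D9 (r,kernel):
  TLB hit vpn=0x3E0A → PA=0x2C1D9
#4 VA=0x301E041 (r,kernel):
  L0 @0x27[24] → 0x36007  P=1,RW=1,US=1,PS=0
  L1 @0x36[30] → 0x37007  P=1,RW=1,US=1,PS=0
  ✓ 0x37041  — 2 lookups

Access #1 fault: NONE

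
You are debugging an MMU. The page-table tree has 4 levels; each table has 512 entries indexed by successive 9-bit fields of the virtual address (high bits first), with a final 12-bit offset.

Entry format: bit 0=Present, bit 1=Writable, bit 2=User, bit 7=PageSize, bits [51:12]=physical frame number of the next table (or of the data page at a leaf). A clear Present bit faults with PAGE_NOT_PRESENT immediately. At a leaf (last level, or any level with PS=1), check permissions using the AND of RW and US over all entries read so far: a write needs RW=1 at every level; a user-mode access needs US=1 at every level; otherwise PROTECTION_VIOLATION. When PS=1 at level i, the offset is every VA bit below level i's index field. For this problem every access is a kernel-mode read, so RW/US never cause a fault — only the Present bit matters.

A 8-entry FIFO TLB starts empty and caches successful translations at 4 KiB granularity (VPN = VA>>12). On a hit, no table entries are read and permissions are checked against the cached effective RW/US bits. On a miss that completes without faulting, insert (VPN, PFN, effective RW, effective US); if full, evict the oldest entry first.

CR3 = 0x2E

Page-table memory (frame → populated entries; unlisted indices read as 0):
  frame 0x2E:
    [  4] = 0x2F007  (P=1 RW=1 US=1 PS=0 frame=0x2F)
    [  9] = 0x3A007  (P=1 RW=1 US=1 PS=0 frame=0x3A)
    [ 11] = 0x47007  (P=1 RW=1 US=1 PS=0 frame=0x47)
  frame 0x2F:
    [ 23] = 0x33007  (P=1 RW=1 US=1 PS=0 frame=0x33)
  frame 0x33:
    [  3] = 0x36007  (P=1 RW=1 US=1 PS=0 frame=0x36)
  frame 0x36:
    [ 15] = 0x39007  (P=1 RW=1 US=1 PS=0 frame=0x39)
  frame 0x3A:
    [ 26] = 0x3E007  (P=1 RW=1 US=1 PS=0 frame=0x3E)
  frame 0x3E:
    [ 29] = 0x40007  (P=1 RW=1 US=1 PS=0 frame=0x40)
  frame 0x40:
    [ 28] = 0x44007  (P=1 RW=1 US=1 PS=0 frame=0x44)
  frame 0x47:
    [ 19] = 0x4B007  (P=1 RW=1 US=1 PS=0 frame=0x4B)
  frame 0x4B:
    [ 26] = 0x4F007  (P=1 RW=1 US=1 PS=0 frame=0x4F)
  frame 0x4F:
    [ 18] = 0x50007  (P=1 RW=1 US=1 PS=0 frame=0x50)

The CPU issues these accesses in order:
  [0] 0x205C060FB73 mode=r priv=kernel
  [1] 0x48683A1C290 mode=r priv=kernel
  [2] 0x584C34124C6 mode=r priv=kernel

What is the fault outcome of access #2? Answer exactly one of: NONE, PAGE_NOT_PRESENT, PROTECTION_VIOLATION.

Trace:
#0 VA=0x205C060FB73 (r,kernel):
  lvl0: tbl 0x2E, slot 4 ⇒ 0x2F007 (P1/RW1/US1/PS0)
  lvl1: tbl 0x2F, slot 23 ⇒ 0x33007 (P1/RW1/US1/PS0)
  lvl2: tbl 0x33, slot 3 ⇒ 0x36007 (P1/RW1/US1/PS0)
  lvl3: tbl 0x36, slot 15 ⇒ 0x39007 (P1/RW1/US1/PS0)
  ⇒ phys 0x39B73  [4 reads]
#1 VA=0x48683A1C290 (r,kernel):
  lvl0: tbl 0x2E, slot 9 ⇒ 0x3A007 (P1/RW1/US1/PS0)
  lvl1: tbl 0x3A, slot 26 ⇒ 0x3E007 (P1/RW1/US1/PS0)
  lvl2: tbl 0x3E, slot 29 ⇒ 0x40007 (P1/RW1/US1/PS0)
  lvl3: tbl 0x40, slot 28 ⇒ 0x44007 (P1/RW1/US1/PS0)
  ⇒ phys 0x44290  [4 reads]
#2 VA=0x584C34124C6 (r,kernel):
  lvl0: tbl 0x2E, slot 11 ⇒ 0x47007 (P1/RW1/US1/PS0)
  lvl1: tbl 0x47, slot 19 ⇒ 0x4B007 (P1/RW1/US1/PS0)
  lvl2: tbl 0x4B, slot 26 ⇒ 0x4F007 (P1/RW1/US1/PS0)
  lvl3: tbl 0x4F, slot 18 ⇒ 0x50007 (P1/RW1/US1/PS0)
  ⇒ phys 0x504C6  [4 reads]

Access #2 fault: NONE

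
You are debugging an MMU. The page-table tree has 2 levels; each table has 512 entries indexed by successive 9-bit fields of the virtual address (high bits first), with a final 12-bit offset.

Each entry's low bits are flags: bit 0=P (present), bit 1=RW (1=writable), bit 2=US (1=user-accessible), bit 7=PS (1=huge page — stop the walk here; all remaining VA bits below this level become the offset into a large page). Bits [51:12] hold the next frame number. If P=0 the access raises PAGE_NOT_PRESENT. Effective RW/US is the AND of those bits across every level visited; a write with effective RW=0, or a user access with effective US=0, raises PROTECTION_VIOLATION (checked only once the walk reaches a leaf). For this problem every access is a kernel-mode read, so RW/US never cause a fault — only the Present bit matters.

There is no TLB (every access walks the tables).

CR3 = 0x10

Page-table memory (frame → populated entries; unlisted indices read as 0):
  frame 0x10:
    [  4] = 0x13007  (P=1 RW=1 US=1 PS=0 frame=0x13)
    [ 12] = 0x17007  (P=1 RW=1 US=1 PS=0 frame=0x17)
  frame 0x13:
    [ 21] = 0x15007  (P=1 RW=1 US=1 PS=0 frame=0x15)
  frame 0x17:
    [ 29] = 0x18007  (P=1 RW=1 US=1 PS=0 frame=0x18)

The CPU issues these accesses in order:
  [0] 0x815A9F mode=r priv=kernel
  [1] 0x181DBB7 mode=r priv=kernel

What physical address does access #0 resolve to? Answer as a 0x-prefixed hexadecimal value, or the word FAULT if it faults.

Walk each access:
#0 VA=0x815A9F (r,kernel):
  L0: frame=0x10 idx=4 entry=0x13007 [P=1 RW=1 US=1 PS=0]
  L1: frame=0x13 idx=21 entry=0x15007 [P=1 RW=1 US=1 PS=0]
  → PA=0x15A9F  (2 entries read)
#1 VA=0x181DBB7 (r,kernel):
  L0: frame=0x10 idx=12 entry=0x17007 [P=1 RW=1 US=1 PS=0]
  L1: frame=0x17 idx=29 entry=0x18007 [P=1 RW=1 US=1 PS=0]
  → PA=0x18BB7  (2 entries read)

Access #0 PA: 0x15A9F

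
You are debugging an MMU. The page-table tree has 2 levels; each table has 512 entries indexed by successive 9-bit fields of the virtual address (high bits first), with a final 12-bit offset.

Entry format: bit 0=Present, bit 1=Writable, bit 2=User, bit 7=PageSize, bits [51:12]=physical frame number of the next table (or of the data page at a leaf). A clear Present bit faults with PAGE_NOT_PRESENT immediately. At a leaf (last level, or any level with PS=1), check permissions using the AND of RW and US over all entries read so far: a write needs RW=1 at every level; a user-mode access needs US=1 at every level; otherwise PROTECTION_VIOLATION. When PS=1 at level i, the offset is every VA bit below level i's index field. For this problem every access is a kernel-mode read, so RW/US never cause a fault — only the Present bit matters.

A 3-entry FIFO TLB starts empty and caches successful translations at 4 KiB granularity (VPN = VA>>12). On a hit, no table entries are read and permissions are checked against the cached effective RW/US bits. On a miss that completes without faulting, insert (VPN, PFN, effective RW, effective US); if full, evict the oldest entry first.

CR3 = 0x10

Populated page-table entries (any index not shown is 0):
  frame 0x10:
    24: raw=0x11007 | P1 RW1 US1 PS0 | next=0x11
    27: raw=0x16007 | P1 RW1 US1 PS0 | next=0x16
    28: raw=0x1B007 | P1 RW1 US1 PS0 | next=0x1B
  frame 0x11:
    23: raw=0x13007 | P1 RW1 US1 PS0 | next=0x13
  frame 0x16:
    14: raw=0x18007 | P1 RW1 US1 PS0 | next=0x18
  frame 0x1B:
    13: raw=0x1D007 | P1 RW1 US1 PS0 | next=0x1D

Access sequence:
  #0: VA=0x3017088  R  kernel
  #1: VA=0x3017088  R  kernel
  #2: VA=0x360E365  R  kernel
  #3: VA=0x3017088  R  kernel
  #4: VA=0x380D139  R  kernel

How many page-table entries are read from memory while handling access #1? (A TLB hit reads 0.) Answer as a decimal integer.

Walk each access:
#0 VA=0x3017088 (r,kernel):
  [0] read 0x10 idx=24: raw=0x11007 flags P=1 W=1 U=1 S=0
  [1] read 0x11 idx=23: raw=0x13007 flags P=1 W=1 U=1 S=0
  ✓ 0x13088  — 2 lookups
#1 VA=0x3017088 (r,kernel):
  TLB hit vpn=0x3017 → PA=0x13088
#2 VA=0x360E365 (r,kernel):
  [0] read 0x10 idx=27: raw=0x16007 flags P=1 W=1 U=1 S=0
  [1] read 0x16 idx=14: raw=0x18007 flags P=1 W=1 U=1 S=0
  ✓ 0x18365  — 2 lookups
#3 VA=0x3017088 (r,kernel):
  TLB hit vpn=0x3017 → PA=0x13088
#4 VA=0x380D139 (r,kernel):
  [0] read 0x10 idx=28: raw=0x1B007 flags P=1 W=1 U=1 S=0
  [1] read 0x1B idx=13: raw=0x1D007 flags P=1 W=1 U=1 S=0
  ✓ 0x1D139  — 2 lookups

Entries read for #1: 0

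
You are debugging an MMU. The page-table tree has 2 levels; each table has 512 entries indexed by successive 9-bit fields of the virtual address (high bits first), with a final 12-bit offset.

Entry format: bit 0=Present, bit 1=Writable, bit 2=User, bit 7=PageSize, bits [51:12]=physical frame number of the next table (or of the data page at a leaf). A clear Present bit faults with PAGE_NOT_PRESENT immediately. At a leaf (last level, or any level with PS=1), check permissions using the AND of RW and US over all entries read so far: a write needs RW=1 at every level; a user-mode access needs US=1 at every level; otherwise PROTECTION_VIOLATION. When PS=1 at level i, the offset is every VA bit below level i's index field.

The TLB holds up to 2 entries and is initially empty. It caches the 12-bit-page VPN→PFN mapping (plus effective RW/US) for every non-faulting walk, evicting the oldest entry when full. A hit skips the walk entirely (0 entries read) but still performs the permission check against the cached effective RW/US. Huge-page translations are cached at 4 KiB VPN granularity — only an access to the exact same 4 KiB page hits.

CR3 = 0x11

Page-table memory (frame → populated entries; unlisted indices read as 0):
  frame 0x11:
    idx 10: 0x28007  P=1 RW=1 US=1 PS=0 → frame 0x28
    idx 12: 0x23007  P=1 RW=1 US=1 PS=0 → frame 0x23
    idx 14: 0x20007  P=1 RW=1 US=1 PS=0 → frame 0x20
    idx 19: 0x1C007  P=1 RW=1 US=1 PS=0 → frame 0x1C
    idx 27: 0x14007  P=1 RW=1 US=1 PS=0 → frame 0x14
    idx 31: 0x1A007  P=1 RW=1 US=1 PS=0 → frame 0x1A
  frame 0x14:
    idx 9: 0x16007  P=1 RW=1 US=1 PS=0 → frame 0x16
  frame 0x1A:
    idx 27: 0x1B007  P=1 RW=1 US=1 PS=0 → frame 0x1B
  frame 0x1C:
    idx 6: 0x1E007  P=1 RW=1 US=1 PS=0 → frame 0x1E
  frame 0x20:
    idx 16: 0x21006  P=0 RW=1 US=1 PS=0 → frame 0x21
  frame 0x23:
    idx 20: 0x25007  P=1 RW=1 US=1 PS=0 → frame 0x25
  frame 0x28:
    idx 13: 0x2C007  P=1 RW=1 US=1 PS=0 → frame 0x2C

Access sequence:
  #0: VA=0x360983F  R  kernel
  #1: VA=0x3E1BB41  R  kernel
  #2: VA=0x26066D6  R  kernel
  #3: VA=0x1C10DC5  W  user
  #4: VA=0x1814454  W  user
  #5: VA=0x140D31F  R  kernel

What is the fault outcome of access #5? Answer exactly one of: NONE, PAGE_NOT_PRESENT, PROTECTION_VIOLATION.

Per-access translation:
#0 VA=0x360983F (r,kernel):
  [0] read 0x11 idx=27: raw=0x14007 flags P=1 W=1 U=1 S=0
  [1] read 0x14 idx=9: raw=0x16007 flags P=1 W=1 U=1 S=0
  ⇒ phys 0x1683F  [2 reads]
#1 VA=0x3E1BB41 (r,kernel):
  [0] read 0x11 idx=31: raw=0x1A007 flags P=1 W=1 U=1 S=0
  [1] read 0x1A idx=27: raw=0x1B007 flags P=1 W=1 U=1 S=0
  ⇒ phys 0x1BB41  [2 reads]
#2 VA=0x26066D6 (r,kernel):
  [0] read 0x11 idx=19: raw=0x1C007 flags P=1 W=1 U=1 S=0
  [1] read 0x1C idx=6: raw=0x1E007 flags P=1 W=1 U=1 S=0
  ⇒ phys 0x1E6D6  [2 reads]
#3 VA=0x1C10DC5 (w,user):
  [0] read 0x11 idx=14: raw=0x20007 flags P=1 W=1 U=1 S=0
  [1] read 0x20 idx=16: raw=0x21006 flags P=0 W=1 U=1 S=0
  ✗ PAGE_NOT_PRESENT  [2 reads]
#4 VA=0x1814454 (w,user):
  [0] read 0x11 idx=12: raw=0x23007 flags P=1 W=1 U=1 S=0
  [1] read 0x23 idx=20: raw=0x25007 flags P=1 W=1 U=1 S=0
  ⇒ phys 0x25454  [2 reads]
#5 VA=0x140D31F (r,kernel):
  [0] read 0x11 idx=10: raw=0x28007 flags P=1 W=1 U=1 S=0
  [1] read 0x28 idx=13: raw=0x2C007 flags P=1 W=1 U=1 S=0
  ⇒ phys 0x2C31F  [2 reads]

Access #5 fault: NONE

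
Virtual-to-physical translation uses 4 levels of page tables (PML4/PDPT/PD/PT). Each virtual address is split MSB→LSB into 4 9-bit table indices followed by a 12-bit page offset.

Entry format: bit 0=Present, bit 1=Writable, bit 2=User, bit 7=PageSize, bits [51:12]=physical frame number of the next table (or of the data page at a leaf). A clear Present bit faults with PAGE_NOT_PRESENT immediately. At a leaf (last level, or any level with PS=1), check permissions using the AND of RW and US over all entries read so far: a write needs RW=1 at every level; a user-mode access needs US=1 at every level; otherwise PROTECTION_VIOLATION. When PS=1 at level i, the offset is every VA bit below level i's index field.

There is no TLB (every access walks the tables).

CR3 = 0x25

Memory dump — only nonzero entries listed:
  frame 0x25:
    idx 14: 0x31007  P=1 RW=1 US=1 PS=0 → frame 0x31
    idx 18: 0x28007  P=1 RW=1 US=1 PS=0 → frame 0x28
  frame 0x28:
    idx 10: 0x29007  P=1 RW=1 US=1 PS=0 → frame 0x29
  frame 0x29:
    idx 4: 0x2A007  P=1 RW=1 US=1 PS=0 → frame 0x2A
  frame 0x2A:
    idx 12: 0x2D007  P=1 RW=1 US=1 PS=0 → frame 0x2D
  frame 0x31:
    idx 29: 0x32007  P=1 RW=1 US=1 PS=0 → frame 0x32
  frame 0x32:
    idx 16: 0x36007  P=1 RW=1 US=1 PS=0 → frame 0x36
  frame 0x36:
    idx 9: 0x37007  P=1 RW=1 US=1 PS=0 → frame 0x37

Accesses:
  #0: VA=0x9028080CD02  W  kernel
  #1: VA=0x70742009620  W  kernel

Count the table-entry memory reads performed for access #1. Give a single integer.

Per-access translation:
#0 VA=0x9028080CD02 (w,kernel):
  L0 @0x25[18] → 0x28007  P=1,RW=1,US=1,PS=0
  L1 @0x28[10] → 0x29007  P=1,RW=1,US=1,PS=0
  L2 @0x29[4] → 0x2A007  P=1,RW=1,US=1,PS=0
  L3 @0x2A[12] → 0x2D007  P=1,RW=1,US=1,PS=0
  ✓ 0x2DD02  — 4 lookups
#1 VA=0x70742009620 (w,kernel):
  L0 @0x25[14] → 0x31007  P=1,RW=1,US=1,PS=0
  L1 @0x31[29] → 0x32007  P=1,RW=1,US=1,PS=0
  L2 @0x32[16] → 0x36007  P=1,RW=1,US=1,PS=0
  L3 @0x36[9] → 0x37007  P=1,RW=1,US=1,PS=0
  ✓ 0x37620  — 4 lookups

Entries read for #1: 4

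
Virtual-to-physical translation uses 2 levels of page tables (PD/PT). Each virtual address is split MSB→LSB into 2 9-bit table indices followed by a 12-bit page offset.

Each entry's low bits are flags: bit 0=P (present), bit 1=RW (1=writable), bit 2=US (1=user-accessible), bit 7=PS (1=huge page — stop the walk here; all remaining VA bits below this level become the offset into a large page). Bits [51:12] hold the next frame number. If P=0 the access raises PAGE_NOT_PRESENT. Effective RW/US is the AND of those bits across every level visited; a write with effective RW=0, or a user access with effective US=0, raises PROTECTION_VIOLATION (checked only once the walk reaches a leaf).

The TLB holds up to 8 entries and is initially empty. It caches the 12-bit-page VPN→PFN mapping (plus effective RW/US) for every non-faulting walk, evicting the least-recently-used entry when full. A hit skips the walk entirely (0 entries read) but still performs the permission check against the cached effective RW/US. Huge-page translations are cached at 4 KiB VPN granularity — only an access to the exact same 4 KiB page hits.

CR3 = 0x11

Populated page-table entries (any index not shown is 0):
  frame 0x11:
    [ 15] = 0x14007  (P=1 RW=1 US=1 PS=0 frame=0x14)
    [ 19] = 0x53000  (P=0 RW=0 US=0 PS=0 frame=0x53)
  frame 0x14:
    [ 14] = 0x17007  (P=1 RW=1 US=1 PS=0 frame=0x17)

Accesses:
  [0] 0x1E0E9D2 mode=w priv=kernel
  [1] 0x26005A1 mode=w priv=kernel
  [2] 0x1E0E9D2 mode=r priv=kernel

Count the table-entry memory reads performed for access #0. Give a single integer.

Walk each access:
#0 VA=0x1E0E9D2 (w,kernel):
  lvl0: tbl 0x11, slot 15 ⇒ 0x14007 (P1/RW1/US1/PS0)
  lvl1: tbl 0x14, slot 14 ⇒ 0x17007 (P1/RW1/US1/PS0)
  ⇒ phys 0x179D2  [2 reads]
#1 VA=0x26005A1 (w,kernel):
  lvl0: tbl 0x11, slot 19 ⇒ 0x53000 (P0/RW0/US0/PS0)
  ✗ PAGE_NOT_PRESENT  [1 reads]
#2 VA=0x1E0E9D2 (r,kernel):
  TLB hit vpn=0x1E0E → PA=0x179D2

Entries read for #0: 2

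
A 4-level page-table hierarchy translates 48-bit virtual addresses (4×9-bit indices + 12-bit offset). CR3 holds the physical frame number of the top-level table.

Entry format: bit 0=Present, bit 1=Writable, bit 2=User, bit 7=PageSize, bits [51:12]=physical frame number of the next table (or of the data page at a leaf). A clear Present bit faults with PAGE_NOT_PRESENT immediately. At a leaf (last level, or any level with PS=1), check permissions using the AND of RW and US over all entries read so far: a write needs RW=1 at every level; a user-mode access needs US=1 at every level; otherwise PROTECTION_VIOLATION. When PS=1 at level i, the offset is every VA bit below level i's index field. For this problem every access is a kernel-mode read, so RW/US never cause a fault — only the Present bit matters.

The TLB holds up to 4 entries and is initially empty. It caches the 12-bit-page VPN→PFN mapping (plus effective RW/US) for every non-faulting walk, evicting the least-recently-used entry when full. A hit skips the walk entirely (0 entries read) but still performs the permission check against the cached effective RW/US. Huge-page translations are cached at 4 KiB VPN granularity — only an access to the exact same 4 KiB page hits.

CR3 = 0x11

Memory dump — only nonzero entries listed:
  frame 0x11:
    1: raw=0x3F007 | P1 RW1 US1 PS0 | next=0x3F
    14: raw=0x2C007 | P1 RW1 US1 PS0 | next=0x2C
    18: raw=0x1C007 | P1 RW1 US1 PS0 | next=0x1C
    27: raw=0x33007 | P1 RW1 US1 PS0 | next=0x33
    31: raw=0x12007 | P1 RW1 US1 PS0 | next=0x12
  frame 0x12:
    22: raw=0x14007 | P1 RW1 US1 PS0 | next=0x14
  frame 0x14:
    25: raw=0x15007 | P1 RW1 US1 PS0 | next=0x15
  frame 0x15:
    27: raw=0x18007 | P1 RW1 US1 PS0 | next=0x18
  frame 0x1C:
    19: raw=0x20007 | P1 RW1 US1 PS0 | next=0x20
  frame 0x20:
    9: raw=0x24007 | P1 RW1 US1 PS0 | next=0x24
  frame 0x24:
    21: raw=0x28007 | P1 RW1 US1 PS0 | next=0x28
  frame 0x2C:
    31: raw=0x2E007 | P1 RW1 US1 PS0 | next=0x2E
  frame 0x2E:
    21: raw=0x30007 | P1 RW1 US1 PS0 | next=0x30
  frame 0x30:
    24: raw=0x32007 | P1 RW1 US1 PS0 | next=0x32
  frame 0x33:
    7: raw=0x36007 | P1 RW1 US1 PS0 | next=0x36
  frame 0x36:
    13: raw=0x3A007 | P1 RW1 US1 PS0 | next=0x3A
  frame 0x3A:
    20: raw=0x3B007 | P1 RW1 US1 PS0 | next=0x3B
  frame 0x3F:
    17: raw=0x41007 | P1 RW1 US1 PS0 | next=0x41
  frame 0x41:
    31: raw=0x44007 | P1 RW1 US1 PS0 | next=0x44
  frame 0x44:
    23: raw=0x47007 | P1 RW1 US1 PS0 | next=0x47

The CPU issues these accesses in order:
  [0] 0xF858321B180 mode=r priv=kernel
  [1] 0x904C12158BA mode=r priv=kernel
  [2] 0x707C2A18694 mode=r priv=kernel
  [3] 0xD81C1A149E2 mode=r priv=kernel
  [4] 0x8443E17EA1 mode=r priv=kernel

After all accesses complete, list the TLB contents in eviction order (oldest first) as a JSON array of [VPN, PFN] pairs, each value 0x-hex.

Per-access translation:
#0 VA=0xF858321B180 (r,kernel):
  lvl0: tbl 0x11, slot 31 ⇒ 0x12007 (P1/RW1/US1/PS0)
  lvl1: tbl 0x12, slot 22 ⇒ 0x14007 (P1/RW1/US1/PS0)
  lvl2: tbl 0x14, slot 25 ⇒ 0x15007 (P1/RW1/US1/PS0)
  lvl3: tbl 0x15, slot 27 ⇒ 0x18007 (P1/RW1/US1/PS0)
  ⇒ phys 0x18180  [4 reads]
#1 VA=0x904C12158BA (r,kernel):
  lvl0: tbl 0x11, slot 18 ⇒ 0x1C007 (P1/RW1/US1/PS0)
  lvl1: tbl 0x1C, slot 19 ⇒ 0x20007 (P1/RW1/US1/PS0)
  lvl2: tbl 0x20, slot 9 ⇒ 0x24007 (P1/RW1/US1/PS0)
  lvl3: tbl 0x24, slot 21 ⇒ 0x28007 (P1/RW1/US1/PS0)
  ⇒ phys 0x288BA  [4 reads]
#2 VA=0x707C2A18694 (r,kernel):
  lvl0: tbl 0x11, slot 14 ⇒ 0x2C007 (P1/RW1/US1/PS0)
  lvl1: tbl 0x2C, slot 31 ⇒ 0x2E007 (P1/RW1/US1/PS0)
  lvl2: tbl 0x2E, slot 21 ⇒ 0x30007 (P1/RW1/US1/PS0)
  lvl3: tbl 0x30, slot 24 ⇒ 0x32007 (P1/RW1/US1/PS0)
  ⇒ phys 0x32694  [4 reads]
#3 VA=0xD81C1A149E2 (r,kernel):
  lvl0: tbl 0x11, slot 27 ⇒ 0x33007 (P1/RW1/US1/PS0)
  lvl1: tbl 0x33, slot 7 ⇒ 0x36007 (P1/RW1/US1/PS0)
  lvl2: tbl 0x36, slot 13 ⇒ 0x3A007 (P1/RW1/US1/PS0)
  lvl3: tbl 0x3A, slot 20 ⇒ 0x3B007 (P1/RW1/US1/PS0)
  ⇒ phys 0x3B9E2  [4 reads]
#4 VA=0x8443E17EA1 (r,kernel):
  lvl0: tbl 0x11, slot 1 ⇒ 0x3F007 (P1/RW1/US1/PS0)
  lvl1: tbl 0x3F, slot 17 ⇒ 0x41007 (P1/RW1/US1/PS0)
  lvl2: tbl 0x41, slot 31 ⇒ 0x44007 (P1/RW1/US1/PS0)
  lvl3: tbl 0x44, slot 23 ⇒ 0x47007 (P1/RW1/US1/PS0)
  ⇒ phys 0x47EA1  [4 reads]

TLB: [["0x904C1215", "0x28"], ["0x707C2A18", "0x32"], ["0xD81C1A14", "0x3B"], ["0x8443E17", "0x47"]]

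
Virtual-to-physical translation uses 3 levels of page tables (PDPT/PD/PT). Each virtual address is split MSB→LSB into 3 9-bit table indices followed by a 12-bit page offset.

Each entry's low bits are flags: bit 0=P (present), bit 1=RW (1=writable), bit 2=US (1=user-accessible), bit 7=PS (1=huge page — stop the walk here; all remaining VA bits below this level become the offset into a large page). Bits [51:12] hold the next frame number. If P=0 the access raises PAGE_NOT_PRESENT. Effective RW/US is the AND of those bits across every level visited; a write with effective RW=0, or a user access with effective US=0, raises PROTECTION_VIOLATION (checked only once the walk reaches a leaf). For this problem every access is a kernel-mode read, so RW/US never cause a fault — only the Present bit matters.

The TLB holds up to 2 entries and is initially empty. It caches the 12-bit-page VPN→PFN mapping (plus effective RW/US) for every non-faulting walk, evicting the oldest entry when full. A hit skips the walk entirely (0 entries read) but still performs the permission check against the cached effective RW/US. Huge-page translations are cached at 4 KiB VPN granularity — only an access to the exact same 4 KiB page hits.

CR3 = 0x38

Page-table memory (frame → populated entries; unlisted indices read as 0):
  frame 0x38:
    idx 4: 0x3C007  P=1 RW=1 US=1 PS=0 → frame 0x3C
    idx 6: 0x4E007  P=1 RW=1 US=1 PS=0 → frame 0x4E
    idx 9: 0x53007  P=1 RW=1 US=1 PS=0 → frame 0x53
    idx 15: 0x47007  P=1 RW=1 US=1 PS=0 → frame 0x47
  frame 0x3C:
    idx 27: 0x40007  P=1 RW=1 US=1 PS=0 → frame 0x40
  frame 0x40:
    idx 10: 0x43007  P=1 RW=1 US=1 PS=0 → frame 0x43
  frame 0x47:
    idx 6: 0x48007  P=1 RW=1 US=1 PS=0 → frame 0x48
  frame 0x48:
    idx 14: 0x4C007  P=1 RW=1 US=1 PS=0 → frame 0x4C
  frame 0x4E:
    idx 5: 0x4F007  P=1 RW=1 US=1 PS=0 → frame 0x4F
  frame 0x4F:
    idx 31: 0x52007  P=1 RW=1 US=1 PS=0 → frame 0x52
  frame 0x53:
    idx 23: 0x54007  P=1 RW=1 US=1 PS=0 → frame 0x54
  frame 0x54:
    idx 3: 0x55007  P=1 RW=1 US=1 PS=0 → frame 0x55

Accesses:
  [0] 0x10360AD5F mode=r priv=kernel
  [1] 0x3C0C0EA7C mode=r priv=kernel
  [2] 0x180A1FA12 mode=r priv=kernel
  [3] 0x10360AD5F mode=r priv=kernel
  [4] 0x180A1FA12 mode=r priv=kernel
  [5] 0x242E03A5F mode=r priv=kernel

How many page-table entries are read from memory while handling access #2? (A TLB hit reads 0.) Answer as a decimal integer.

Walk each access:
#0 VA=0x10360AD5F (r,kernel):
  lvl0: tbl 0x38, slot 4 ⇒ 0x3C007 (P1/RW1/US1/PS0)
  lvl1: tbl 0x3C, slot 27 ⇒ 0x40007 (P1/RW1/US1/PS0)
  lvl2: tbl 0x40, slot 10 ⇒ 0x43007 (P1/RW1/US1/PS0)
  ⇒ phys 0x43D5F  [3 reads]
#1 VA=0x3C0C0EA7C (r,kernel):
  lvl0: tbl 0x38, slot 15 ⇒ 0x47007 (P1/RW1/US1/PS0)
  lvl1: tbl 0x47, slot 6 ⇒ 0x48007 (P1/RW1/US1/PS0)
  lvl2: tbl 0x48, slot 14 ⇒ 0x4C007 (P1/RW1/US1/PS0)
  ⇒ phys 0x4CA7C  [3 reads]
#2 VA=0x180A1FA12 (r,kernel):
  lvl0: tbl 0x38, slot 6 ⇒ 0x4E007 (P1/RW1/US1/PS0)
  lvl1: tbl 0x4E, slot 5 ⇒ 0x4F007 (P1/RW1/US1/PS0)
  lvl2: tbl 0x4F, slot 31 ⇒ 0x52007 (P1/RW1/US1/PS0)
  ⇒ phys 0x52A12  [3 reads]
#3 VA=0x10360AD5F (r,kernel):
  lvl0: tbl 0x38, slot 4 ⇒ 0x3C007 (P1/RW1/US1/PS0)
  lvl1: tbl 0x3C, slot 27 ⇒ 0x40007 (P1/RW1/US1/PS0)
  lvl2: tbl 0x40, slot 10 ⇒ 0x43007 (P1/RW1/US1/PS0)
  ⇒ phys 0x43D5F  [3 reads]
#4 VA=0x180A1FA12 (r,kernel):
  TLB hit vpn=0x180A1F → PA=0x52A12
#5 VA=0x242E03A5F (r,kernel):
  lvl0: tbl 0x38, slot 9 ⇒ 0x53007 (P1/RW1/US1/PS0)
  lvl1: tbl 0x53, slot 23 ⇒ 0x54007 (P1/RW1/US1/PS0)
  lvl2: tbl 0x54, slot 3 ⇒ 0x55007 (P1/RW1/US1/PS0)
  ⇒ phys 0x55A5F  [3 reads]

Entries read for #2: 3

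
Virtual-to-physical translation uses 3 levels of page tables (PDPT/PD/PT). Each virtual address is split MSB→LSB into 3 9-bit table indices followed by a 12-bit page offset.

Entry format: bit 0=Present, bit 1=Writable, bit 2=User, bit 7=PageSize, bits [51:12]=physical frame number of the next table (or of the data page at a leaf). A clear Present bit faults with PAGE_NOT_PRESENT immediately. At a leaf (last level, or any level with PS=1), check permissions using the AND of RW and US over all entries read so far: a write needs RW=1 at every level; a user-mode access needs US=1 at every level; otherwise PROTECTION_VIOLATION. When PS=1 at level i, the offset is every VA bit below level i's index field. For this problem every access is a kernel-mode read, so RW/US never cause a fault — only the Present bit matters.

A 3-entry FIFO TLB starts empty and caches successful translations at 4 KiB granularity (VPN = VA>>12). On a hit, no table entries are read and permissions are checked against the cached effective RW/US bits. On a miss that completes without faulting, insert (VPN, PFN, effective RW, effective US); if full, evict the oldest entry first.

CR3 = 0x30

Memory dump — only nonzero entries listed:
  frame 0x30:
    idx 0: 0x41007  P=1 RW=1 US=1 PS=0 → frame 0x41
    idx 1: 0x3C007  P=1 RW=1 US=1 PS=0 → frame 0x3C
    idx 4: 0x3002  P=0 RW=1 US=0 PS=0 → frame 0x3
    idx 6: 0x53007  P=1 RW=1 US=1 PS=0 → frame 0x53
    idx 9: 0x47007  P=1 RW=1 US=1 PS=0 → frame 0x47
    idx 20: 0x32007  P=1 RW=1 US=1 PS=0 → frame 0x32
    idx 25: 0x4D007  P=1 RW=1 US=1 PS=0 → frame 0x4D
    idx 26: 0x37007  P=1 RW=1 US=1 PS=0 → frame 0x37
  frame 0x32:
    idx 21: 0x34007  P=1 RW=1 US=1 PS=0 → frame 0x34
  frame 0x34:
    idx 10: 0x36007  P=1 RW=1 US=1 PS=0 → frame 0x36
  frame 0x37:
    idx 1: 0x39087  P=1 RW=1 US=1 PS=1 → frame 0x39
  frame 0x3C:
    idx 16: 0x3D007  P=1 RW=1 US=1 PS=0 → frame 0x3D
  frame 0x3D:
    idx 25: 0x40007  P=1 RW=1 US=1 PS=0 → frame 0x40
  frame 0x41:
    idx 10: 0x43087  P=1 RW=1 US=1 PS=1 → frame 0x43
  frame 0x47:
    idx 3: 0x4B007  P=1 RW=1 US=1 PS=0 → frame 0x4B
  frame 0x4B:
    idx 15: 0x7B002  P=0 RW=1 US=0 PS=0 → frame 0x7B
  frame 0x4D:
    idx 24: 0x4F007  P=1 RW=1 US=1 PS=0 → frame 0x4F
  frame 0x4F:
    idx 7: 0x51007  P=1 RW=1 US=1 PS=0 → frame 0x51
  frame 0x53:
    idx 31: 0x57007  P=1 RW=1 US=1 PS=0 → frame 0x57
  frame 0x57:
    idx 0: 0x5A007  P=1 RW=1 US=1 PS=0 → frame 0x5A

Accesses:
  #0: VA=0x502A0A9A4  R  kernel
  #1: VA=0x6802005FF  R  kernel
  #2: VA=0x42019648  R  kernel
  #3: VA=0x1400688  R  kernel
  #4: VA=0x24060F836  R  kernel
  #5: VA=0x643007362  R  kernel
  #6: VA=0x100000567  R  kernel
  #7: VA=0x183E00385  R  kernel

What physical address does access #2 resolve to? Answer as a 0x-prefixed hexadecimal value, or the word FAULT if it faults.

Walk each access:
#0 VA=0x502A0A9A4 (r,kernel):
  [0] read 0x30 idx=20: raw=0x32007 flags P=1 W=1 U=1 S=0
  [1] read 0x32 idx=21: raw=0x34007 flags P=1 W=1 U=1 S=0
  [2] read 0x34 idx=10: raw=0x36007 flags P=1 W=1 U=1 S=0
  → PA=0x369A4  (3 entries read)
#1 VA=0x6802005FF (r,kernel):
  [0] read 0x30 idx=26: raw=0x37007 flags P=1 W=1 U=1 S=0
  [1] read 0x37 idx=1: raw=0x39087 flags P=1 W=1 U=1 S=1
  → PA=0x395FF (huge @L1)  (2 entries read)
#2 VA=0x42019648 (r,kernel):
  [0] read 0x30 idx=1: raw=0x3C007 flags P=1 W=1 U=1 S=0
  [1] read 0x3C idx=16: raw=0x3D007 flags P=1 W=1 U=1 S=0
  [2] read 0x3D idx=25: raw=0x40007 flags P=1 W=1 U=1 S=0
  → PA=0x40648  (3 entries read)
#3 VA=0x1400688 (r,kernel):
  [0] read 0x30 idx=0: raw=0x41007 flags P=1 W=1 U=1 S=0
  [1] read 0x41 idx=10: raw=0x43087 flags P=1 W=1 U=1 S=1
  → PA=0x43688 (huge @L1)  (2 entries read)
#4 VA=0x24060F836 (r,kernel):
  [0] read 0x30 idx=9: raw=0x47007 flags P=1 W=1 U=1 S=0
  [1] read 0x47 idx=3: raw=0x4B007 flags P=1 W=1 U=1 S=0
  [2] read 0x4B idx=15: raw=0x7B002 flags P=0 W=1 U=0 S=0
  ✗ PAGE_NOT_PRESENT  [3 reads]
#5 VA=0x643007362 (r,kernel):
  [0] read 0x30 idx=25: raw=0x4D007 flags P=1 W=1 U=1 S=0
  [1] read 0x4D idx=24: raw=0x4F007 flags P=1 W=1 U=1 S=0
  [2] read 0x4F idx=7: raw=0x51007 flags P=1 W=1 U=1 S=0
  → PA=0x51362  (3 entries read)
#6 VA=0x100000567 (r,kernel):
  [0] read 0x30 idx=4: raw=0x3002 flags P=0 W=1 U=0 S=0
  ✗ PAGE_NOT_PRESENT  [1 reads]
#7 VA=0x183E00385 (r,kernel):
  [0] read 0x30 idx=6: raw=0x53007 flags P=1 W=1 U=1 S=0
  [1] read 0x53 idx=31: raw=0x57007 flags P=1 W=1 U=1 S=0
  [2] read 0x57 idx=0: raw=0x5A007 flags P=1 W=1 U=1 S=0
  → PA=0x5A385  (3 entries read)

Access #2 PA: 0x40648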